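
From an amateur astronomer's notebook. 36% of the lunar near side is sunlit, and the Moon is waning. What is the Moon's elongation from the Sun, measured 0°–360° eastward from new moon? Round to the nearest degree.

286°

Invert f = (1 − cos θ)/2 to get cos θ = 1 − 2(0.36) = 0.280, hence θ₀ = arccos 0.280 = 73.7°.
A waning Moon lies in 180°–360°, so θ = 360° − 73.7° = 286.3°.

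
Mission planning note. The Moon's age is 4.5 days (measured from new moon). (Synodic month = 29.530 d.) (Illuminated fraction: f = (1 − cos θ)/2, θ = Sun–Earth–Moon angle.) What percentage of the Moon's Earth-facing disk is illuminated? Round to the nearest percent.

21%

Elongation θ = 360° × 4.5/29.530 ≈ 54.9°.
cos 54.9° = 0.576, so f = (1 − 0.576)/2 = 0.212, so 21%.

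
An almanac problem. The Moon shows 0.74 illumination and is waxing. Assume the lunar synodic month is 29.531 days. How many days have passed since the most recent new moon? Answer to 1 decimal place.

9.7 days

From f = (1 − cos θ)/2: cos θ = 1 − 2×0.74 = -0.480; arccos → 118.7°.
Waxing ⇒ before full, so θ = 118.7°.
That fraction of the synodic month is 118.7/360 × 29.531 d ≈ 9.74 d.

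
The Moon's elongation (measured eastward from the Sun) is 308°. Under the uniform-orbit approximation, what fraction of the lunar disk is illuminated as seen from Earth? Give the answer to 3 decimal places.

cos 308° = 0.616, so f = (1 − 0.616)/2 = 0.192.

0.192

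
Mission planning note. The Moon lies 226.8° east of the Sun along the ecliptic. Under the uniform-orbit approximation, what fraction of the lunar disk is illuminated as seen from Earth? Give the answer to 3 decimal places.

f = (1 − cos 226.8°)/2 = (1 − (-0.685))/2 ≈ 0.842.

0.842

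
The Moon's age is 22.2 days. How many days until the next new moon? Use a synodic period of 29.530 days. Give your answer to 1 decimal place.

7.3 days

The next new moon completes the synodic month: 29.530 − 22.2 = 7.330 days.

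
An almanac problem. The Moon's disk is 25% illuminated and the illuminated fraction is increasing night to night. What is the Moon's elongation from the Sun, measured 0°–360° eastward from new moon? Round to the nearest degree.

60°

From f = (1 − cos θ)/2: cos θ = 1 − 2×0.25 = 0.500; arccos → 60.0°.
Waxing ⇒ before full, so θ = 60.0°.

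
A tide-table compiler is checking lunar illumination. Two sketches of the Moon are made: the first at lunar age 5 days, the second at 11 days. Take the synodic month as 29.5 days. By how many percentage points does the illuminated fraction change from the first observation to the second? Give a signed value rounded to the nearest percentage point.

θ₁ = 360° × 5/29.5 = 61.0°, f₁ = (1 − cos θ₁)/2 = 0.258.
θ₂ = 360° × 11/29.5 = 134.2°, f₂ = (1 − cos θ₂)/2 = 0.849.
Change = f₂ − f₁ = +0.591 → +59 percentage points.

+59 pp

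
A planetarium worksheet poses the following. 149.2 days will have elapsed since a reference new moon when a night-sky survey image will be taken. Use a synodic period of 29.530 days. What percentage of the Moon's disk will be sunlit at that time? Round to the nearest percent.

149.2 d spans 5 complete synodic months (5 × 29.530 = 147.65 d) plus 1.55 d.
The Moon has covered 1.55/29.530 of its cycle, so θ ≈ 360° × 1.55/29.530 = 18.9°.
With cos θ = 0.946, the lit fraction is (1 − 0.946)/2 ≈ 0.027, so 3%.

3%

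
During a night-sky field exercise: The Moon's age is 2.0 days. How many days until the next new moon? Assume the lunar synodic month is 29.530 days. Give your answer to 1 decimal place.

One full lunation from the last new moon is 29.530 d; remaining = 29.530 − 2.0 = 27.530 d.

27.5 days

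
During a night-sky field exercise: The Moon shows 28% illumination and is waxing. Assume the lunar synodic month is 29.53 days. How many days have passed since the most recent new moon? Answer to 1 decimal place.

5.2 days

Invert f = (1 − cos θ)/2 to get cos θ = 1 − 2(0.28) = 0.440, hence θ₀ = arccos 0.440 = 63.9°.
Waxing ⇒ before full, so θ = 63.9°.
At 360°/29.53 d per day, 63.9° corresponds to 5.24 days.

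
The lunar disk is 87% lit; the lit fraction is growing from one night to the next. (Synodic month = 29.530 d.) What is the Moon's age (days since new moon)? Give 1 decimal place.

11.3 days

Invert f = (1 − cos θ)/2 to get cos θ = 1 − 2(0.87) = -0.740, hence θ₀ = arccos -0.740 = 137.7°.
Before full moon the principal value applies: θ = 137.7°.
That fraction of the synodic month is 137.7/360 × 29.530 d ≈ 11.30 d.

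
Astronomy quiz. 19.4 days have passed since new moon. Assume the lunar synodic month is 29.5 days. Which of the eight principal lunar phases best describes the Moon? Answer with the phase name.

waning gibbous

θ ≈ 360° × 19.4/29.5 = 237°, which falls in the waning gibbous sector.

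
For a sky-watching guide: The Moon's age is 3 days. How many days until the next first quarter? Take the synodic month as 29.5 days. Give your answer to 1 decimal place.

First quarter occurs at elongation 90°, i.e. at age 29.5 × 90/360 = 7.375 d.
That is 7.375 − 3 = 4.375 days ahead.

4.4 days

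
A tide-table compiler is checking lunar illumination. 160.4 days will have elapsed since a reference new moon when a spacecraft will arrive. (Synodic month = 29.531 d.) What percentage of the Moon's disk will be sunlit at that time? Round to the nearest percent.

95%

160.4 d spans 5 complete synodic months (5 × 29.531 = 147.66 d) plus 12.75 d.
The Moon has covered 12.75/29.531 of its cycle, so θ ≈ 360° × 12.75/29.531 = 155.4°.
Illuminated fraction = (1 − cos 155.4°)/2 = (1 − (-0.909))/2 ≈ 0.955, so 95%.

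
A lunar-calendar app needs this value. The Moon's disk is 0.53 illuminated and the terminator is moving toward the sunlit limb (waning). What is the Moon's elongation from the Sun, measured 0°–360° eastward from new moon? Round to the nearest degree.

267°

Invert f = (1 − cos θ)/2 to get cos θ = 1 − 2(0.53) = -0.060, hence θ₀ = arccos -0.060 = 93.4°.
Since the Moon is past full (waning), take the reflex angle: θ = 360° − 93.4° = 266.6°.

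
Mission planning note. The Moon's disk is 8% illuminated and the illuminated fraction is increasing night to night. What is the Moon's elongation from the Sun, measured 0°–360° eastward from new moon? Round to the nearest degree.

cos θ = 1 − 2f = 0.840, giving a principal value of 32.9°.
Waxing ⇒ before full, so θ = 32.9°.

33°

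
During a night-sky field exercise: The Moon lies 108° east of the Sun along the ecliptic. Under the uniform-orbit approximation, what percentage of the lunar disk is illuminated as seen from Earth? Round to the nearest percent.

65%

cos 108° = (-0.309), so f = (1 − (-0.309))/2 = 0.655, i.e. 65%.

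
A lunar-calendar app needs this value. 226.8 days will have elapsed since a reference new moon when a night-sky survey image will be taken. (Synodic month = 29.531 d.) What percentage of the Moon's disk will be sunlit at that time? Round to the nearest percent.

Reduce mod P: 226.8 − 7×29.531 = 20.08 d into the current lunation.
Elongation θ = 360° × 20.08/29.531 ≈ 244.8°.
With cos θ = (-0.425), the lit fraction is (1 − (-0.425))/2 ≈ 0.713, so 71%.

71%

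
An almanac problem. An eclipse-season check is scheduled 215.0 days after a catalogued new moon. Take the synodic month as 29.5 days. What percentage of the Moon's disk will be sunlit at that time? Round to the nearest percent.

62%

Reduce mod P: 215.0 − 7×29.5 = 8.50 d into the current lunation.
The Moon has covered 8.50/29.5 of its cycle, so θ ≈ 360° × 8.50/29.5 = 103.7°.
cos 103.7° = (-0.237), so f = (1 − (-0.237))/2 = 0.619, so 62%.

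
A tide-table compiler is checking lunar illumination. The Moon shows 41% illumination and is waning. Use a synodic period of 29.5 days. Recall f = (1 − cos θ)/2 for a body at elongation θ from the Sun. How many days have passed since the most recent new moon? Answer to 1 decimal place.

cos θ = 1 − 2f = 0.180, giving a principal value of 79.6°.
A waning Moon lies in 180°–360°, so θ = 360° − 79.6° = 280.4°.
At 360°/29.5 d per day, 280.4° corresponds to 22.97 days.

23.0 days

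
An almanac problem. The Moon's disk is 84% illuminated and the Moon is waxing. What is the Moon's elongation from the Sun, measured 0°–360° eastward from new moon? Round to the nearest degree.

cos θ = 1 − 2f = -0.680, giving a principal value of 132.8°.
Waxing ⇒ before full, so θ = 132.8°.

133°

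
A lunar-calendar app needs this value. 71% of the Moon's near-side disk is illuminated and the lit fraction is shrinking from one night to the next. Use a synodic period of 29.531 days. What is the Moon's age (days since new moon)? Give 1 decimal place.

20.1 days

cos θ = 1 − 2f = -0.420, giving a principal value of 114.8°.
Since the Moon is past full (waning), take the reflex angle: θ = 360° − 114.8° = 245.2°.
Age = 29.531 × 245.2°/360° ≈ 20.11 days.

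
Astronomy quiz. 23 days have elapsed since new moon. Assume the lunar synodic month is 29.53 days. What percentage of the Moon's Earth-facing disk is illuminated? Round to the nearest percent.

41%

The Moon has covered 23/29.53 of its cycle, so θ ≈ 360° × 23/29.53 = 280.4°.
cos 280.4° = 0.180, so f = (1 − 0.180)/2 = 0.410, so 41%.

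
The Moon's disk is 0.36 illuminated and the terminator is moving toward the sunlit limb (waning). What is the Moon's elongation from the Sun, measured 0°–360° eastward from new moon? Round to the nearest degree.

From f = (1 − cos θ)/2: cos θ = 1 − 2×0.36 = 0.280; arccos → 73.7°.
Waning ⇒ past full, so θ = 360° − 73.7° = 286.3°.

286°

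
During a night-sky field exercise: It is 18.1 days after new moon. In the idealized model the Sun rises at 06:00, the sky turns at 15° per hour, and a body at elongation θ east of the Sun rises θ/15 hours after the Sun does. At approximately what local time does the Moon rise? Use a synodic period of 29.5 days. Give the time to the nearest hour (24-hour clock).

Elongation θ = 360° × 18.1/29.5 ≈ 220.9°.
Delay after the Sun = 220.9° / (15°/h) ≈ 14.73 h.
06:00 + 14.73 h ≈ 20:44 → 21:00 to the nearest hour.

21:00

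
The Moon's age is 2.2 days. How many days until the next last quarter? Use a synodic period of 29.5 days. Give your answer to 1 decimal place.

19.9 days

Last quarter occurs at elongation 270°, i.e. at age 29.5 × 270/360 = 22.125 d.
So 19.925 days remain (22.125 − 2.2).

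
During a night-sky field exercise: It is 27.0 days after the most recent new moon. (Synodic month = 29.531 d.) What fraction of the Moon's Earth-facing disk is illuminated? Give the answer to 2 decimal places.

Elongation θ = 360° × 27.0/29.531 ≈ 329.1°.
Illuminated fraction = (1 − cos 329.1°)/2 = (1 − 0.858)/2 ≈ 0.071.

0.07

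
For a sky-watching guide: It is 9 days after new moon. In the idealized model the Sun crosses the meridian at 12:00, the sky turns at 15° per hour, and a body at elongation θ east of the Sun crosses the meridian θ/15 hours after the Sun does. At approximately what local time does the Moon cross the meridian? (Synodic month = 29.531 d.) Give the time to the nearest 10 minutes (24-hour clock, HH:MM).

19:20

Elongation θ = 360° × 9/29.531 ≈ 109.7°.
Delay after the Sun = 109.7° / (15°/h) ≈ 7.31 h.
12:00 + 7.314 h ≈ 19:19 → 19:20 to the nearest ten minutes.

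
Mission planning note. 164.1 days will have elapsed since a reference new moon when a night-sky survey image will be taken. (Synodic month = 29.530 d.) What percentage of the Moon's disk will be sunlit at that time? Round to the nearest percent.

97%

164.1/29.530 = 5.557 lunations, so 5 complete cycles and 16.45 d into the next.
Phase angle: θ = 360°·(16.45 d)/(29.530 d) = 200.5°.
With cos θ = (-0.936), the lit fraction is (1 − (-0.936))/2 ≈ 0.968, so 97%.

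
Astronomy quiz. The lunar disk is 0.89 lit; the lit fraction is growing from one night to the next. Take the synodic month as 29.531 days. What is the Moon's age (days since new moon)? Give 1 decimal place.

cos θ = 1 − 2f = -0.780, giving a principal value of 141.3°.
The Moon is waxing (0°–180°), so θ = 141.3° directly.
That fraction of the synodic month is 141.3/360 × 29.531 d ≈ 11.59 d.

11.6 days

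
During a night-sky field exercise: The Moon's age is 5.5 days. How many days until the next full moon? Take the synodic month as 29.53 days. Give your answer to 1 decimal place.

Full moon is 0.5 of the way through the cycle: age 0.5 × 29.53 = 14.765 d.
That is 14.765 − 5.5 = 9.265 days ahead.

9.3 days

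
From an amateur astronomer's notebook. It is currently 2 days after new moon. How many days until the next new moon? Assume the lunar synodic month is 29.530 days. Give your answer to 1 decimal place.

27.5 days

The next new moon completes the synodic month: 29.530 − 2 = 27.530 days.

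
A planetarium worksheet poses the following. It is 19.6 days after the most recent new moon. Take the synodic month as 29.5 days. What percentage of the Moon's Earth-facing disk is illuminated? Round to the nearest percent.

Phase angle: θ = 360°·(19.6 d)/(29.5 d) = 239.2°.
cos 239.2° = (-0.512), so f = (1 − (-0.512))/2 = 0.756, so 76%.

76%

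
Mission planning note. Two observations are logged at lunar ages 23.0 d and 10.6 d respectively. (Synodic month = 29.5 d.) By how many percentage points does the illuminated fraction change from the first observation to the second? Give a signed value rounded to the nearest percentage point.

θ₁ = 360° × 23.0/29.5 = 280.7°, f₁ = (1 − cos θ₁)/2 = 0.407.
θ₂ = 360° × 10.6/29.5 = 129.4°, f₂ = (1 − cos θ₂)/2 = 0.817.
Change = f₂ − f₁ = +0.410 → +41 percentage points.

+41 pp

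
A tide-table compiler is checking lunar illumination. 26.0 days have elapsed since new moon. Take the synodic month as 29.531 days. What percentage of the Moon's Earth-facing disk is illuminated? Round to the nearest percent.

Elongation θ = 360° × 26.0/29.531 ≈ 317.0°.
Illuminated fraction = (1 − cos 317.0°)/2 = (1 − 0.731)/2 ≈ 0.135, so 13%.

13%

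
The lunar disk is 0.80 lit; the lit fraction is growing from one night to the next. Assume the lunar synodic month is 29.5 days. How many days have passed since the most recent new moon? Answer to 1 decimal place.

cos θ = 1 − 2f = -0.600, giving a principal value of 126.9°.
Before full moon the principal value applies: θ = 126.9°.
Age = 29.5 × 126.9°/360° ≈ 10.40 days.

10.4 days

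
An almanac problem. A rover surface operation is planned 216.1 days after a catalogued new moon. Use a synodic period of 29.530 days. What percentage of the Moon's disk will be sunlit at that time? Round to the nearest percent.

71%

Reduce mod P: 216.1 − 7×29.530 = 9.39 d into the current lunation.
The Moon has covered 9.39/29.530 of its cycle, so θ ≈ 360° × 9.39/29.530 = 114.5°.
With cos θ = (-0.414), the lit fraction is (1 − (-0.414))/2 ≈ 0.707, so 71%.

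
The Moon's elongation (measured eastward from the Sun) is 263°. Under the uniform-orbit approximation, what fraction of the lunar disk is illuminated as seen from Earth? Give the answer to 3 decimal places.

Half-versine of 263°: (1 − (-0.122))/2 = 0.561.

0.561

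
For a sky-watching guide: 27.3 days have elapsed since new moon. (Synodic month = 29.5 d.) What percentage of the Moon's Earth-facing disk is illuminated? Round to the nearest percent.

Phase angle: θ = 360°·(27.3 d)/(29.5 d) = 333.2°.
With cos θ = 0.892, the lit fraction is (1 − 0.892)/2 ≈ 0.054, so 5%.

5%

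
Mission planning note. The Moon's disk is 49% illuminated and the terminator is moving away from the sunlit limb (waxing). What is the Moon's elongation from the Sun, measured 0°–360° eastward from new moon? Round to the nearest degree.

Invert f = (1 − cos θ)/2 to get cos θ = 1 − 2(0.49) = 0.020, hence θ₀ = arccos 0.020 = 88.9°.
The Moon is waxing (0°–180°), so θ = 88.9° directly.

89°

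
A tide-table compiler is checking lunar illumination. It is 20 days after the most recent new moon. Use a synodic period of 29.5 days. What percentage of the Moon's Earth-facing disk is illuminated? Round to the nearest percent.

The Moon has covered 20/29.5 of its cycle, so θ ≈ 360° × 20/29.5 = 244.1°.
Illuminated fraction = (1 − cos 244.1°)/2 = (1 − (-0.437))/2 ≈ 0.719, so 72%.

72%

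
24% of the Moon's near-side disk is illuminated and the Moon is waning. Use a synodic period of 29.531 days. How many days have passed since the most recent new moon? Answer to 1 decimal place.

24.7 days

cos θ = 1 − 2f = 0.520, giving a principal value of 58.7°.
A waning Moon lies in 180°–360°, so θ = 360° − 58.7° = 301.3°.
Age = 29.531 × 301.3°/360° ≈ 24.72 days.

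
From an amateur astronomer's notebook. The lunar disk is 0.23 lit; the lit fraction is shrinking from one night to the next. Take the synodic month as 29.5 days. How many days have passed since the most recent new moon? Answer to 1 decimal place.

24.8 days

Invert f = (1 − cos θ)/2 to get cos θ = 1 − 2(0.23) = 0.540, hence θ₀ = arccos 0.540 = 57.3°.
Since the Moon is past full (waning), take the reflex angle: θ = 360° − 57.3° = 302.7°.
That fraction of the synodic month is 302.7/360 × 29.5 d ≈ 24.80 d.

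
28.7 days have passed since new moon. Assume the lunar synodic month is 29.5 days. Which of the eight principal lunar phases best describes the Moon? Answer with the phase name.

new moon

At 28.7/29.5 of the cycle, θ ≈ 350° — the new moon range.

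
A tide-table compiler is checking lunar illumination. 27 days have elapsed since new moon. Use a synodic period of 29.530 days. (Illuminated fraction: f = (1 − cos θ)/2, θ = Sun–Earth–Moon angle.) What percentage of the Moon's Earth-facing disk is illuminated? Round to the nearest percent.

7%

Phase angle: θ = 360°·(27 d)/(29.530 d) = 329.2°.
Illuminated fraction = (1 − cos 329.2°)/2 = (1 − 0.859)/2 ≈ 0.071, so 7%.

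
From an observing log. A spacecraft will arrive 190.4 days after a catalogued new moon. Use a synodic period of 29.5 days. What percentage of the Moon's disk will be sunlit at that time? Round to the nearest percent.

98%

Reduce mod P: 190.4 − 6×29.5 = 13.40 d into the current lunation.
Elongation θ = 360° × 13.40/29.5 ≈ 163.5°.
With cos θ = (-0.959), the lit fraction is (1 − (-0.959))/2 ≈ 0.979, so 98%.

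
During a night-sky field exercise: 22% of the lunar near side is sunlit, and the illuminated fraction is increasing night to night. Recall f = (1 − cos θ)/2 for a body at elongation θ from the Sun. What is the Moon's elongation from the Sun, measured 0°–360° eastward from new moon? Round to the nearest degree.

From f = (1 − cos θ)/2: cos θ = 1 − 2×0.22 = 0.560; arccos → 55.9°.
The Moon is waxing (0°–180°), so θ = 55.9° directly.

56°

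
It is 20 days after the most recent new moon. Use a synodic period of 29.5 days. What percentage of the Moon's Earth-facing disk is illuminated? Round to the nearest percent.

72%

The Moon has covered 20/29.5 of its cycle, so θ ≈ 360° × 20/29.5 = 244.1°.
cos 244.1° = (-0.437), so f = (1 − (-0.437))/2 = 0.719, so 72%.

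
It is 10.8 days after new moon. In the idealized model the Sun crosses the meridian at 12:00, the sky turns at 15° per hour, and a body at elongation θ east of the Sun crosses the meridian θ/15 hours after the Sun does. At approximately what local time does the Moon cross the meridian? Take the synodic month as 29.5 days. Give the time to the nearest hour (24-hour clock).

Phase angle: θ = 360°·(10.8 d)/(29.5 d) = 131.8°.
Delay after the Sun = 131.8° / (15°/h) ≈ 8.79 h.
12:00 + 8.79 h ≈ 20:47 → 21:00 to the nearest hour.

21:00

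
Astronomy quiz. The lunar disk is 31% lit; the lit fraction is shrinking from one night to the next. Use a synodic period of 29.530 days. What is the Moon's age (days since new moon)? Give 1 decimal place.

24.0 days

Invert f = (1 − cos θ)/2 to get cos θ = 1 − 2(0.31) = 0.380, hence θ₀ = arccos 0.380 = 67.7°.
A waning Moon lies in 180°–360°, so θ = 360° − 67.7° = 292.3°.
Age = 29.530 × 292.3°/360° ≈ 23.98 days.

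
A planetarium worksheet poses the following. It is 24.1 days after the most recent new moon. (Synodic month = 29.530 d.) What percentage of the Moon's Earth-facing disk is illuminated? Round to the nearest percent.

Phase angle: θ = 360°·(24.1 d)/(29.530 d) = 293.8°.
cos 293.8° = 0.404, so f = (1 − 0.404)/2 = 0.298, so 30%.

30%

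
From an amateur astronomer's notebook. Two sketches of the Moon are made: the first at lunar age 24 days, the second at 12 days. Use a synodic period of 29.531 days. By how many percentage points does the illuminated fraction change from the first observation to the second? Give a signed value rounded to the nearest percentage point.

+61 percentage points

First observation: θ = 360°·24/29.531 = 292.6°, so f = 0.308.
Second observation: θ = 146.3°, f = 0.916.
Δf = 0.916 − 0.308 = +0.608, i.e. +61 pp.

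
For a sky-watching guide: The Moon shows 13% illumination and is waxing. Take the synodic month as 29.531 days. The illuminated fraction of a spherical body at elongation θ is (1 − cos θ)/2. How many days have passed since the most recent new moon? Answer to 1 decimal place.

cos θ = 1 − 2f = 0.740, giving a principal value of 42.3°.
Waxing ⇒ before full, so θ = 42.3°.
At 360°/29.531 d per day, 42.3° corresponds to 3.47 days.

3.5 days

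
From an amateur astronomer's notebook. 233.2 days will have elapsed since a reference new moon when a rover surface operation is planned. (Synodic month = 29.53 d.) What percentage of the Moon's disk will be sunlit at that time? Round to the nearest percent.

10%

Reduce mod P: 233.2 − 7×29.53 = 26.49 d into the current lunation.
Elongation θ = 360° × 26.49/29.53 ≈ 322.9°.
With cos θ = 0.798, the lit fraction is (1 − 0.798)/2 ≈ 0.101, so 10%.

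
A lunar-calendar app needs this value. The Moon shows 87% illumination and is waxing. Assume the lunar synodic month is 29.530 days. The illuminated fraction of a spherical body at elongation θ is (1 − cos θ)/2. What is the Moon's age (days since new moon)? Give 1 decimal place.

From f = (1 − cos θ)/2: cos θ = 1 − 2×0.87 = -0.740; arccos → 137.7°.
Waxing ⇒ before full, so θ = 137.7°.
At 360°/29.530 d per day, 137.7° corresponds to 11.30 days.

11.3 days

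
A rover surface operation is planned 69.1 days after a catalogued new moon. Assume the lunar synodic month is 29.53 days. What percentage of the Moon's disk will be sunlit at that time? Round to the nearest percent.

77%

69.1/29.53 = 2.340 lunations, so 2 complete cycles and 10.04 d into the next.
Elongation θ = 360° × 10.04/29.53 ≈ 122.4°.
With cos θ = (-0.536), the lit fraction is (1 − (-0.536))/2 ≈ 0.768, so 77%.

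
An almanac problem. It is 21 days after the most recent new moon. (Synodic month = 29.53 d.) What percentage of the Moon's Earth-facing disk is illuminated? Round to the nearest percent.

Phase angle: θ = 360°·(21 d)/(29.53 d) = 256.0°.
With cos θ = (-0.242), the lit fraction is (1 − (-0.242))/2 ≈ 0.621, so 62%.

62%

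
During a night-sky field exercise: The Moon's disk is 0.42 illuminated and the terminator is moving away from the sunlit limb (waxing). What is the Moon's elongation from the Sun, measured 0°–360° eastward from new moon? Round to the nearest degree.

81°

From f = (1 − cos θ)/2: cos θ = 1 − 2×0.42 = 0.160; arccos → 80.8°.
The Moon is waxing (0°–180°), so θ = 80.8° directly.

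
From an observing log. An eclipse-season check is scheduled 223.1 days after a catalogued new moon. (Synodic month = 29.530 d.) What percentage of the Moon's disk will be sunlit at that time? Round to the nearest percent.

97%

223.1 d spans 7 complete synodic months (7 × 29.530 = 206.71 d) plus 16.39 d.
Elongation θ = 360° × 16.39/29.530 ≈ 199.8°.
cos 199.8° = (-0.941), so f = (1 − (-0.941))/2 = 0.970, so 97%.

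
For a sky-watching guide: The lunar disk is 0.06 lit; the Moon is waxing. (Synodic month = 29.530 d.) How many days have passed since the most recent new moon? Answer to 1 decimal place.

From f = (1 − cos θ)/2: cos θ = 1 − 2×0.06 = 0.880; arccos → 28.4°.
The Moon is waxing (0°–180°), so θ = 28.4° directly.
That fraction of the synodic month is 28.4/360 × 29.530 d ≈ 2.33 d.

2.3 days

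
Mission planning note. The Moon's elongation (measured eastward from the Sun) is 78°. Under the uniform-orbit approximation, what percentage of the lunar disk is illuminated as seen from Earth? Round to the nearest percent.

40%

f = (1 − cos 78°)/2 = (1 − 0.208)/2 ≈ 0.396, i.e. 40%.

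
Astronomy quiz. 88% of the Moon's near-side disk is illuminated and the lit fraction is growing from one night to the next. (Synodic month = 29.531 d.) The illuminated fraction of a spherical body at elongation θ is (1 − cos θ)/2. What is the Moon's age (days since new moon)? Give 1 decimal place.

Invert f = (1 − cos θ)/2 to get cos θ = 1 − 2(0.88) = -0.760, hence θ₀ = arccos -0.760 = 139.5°.
Waxing ⇒ before full, so θ = 139.5°.
That fraction of the synodic month is 139.5/360 × 29.531 d ≈ 11.44 d.

11.4 days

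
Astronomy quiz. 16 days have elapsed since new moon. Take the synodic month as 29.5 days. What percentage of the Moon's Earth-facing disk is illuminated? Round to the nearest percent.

Elongation θ = 360° × 16/29.5 ≈ 195.3°.
With cos θ = (-0.965), the lit fraction is (1 − (-0.965))/2 ≈ 0.982, so 98%.

98%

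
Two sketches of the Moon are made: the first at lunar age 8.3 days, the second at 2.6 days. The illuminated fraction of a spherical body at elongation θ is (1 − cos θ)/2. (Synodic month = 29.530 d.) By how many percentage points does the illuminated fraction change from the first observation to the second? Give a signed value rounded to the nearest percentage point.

-52 pp

θ₁ = 360° × 8.3/29.530 = 101.2°, f₁ = (1 − cos θ₁)/2 = 0.597.
θ₂ = 360° × 2.6/29.530 = 31.7°, f₂ = (1 − cos θ₂)/2 = 0.075.
Change = f₂ − f₁ = -0.522 → -52 percentage points.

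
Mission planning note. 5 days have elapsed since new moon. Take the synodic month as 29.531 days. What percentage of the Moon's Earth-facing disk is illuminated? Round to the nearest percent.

Elongation θ = 360° × 5/29.531 ≈ 61.0°.
With cos θ = 0.486, the lit fraction is (1 − 0.486)/2 ≈ 0.257, so 26%.

26%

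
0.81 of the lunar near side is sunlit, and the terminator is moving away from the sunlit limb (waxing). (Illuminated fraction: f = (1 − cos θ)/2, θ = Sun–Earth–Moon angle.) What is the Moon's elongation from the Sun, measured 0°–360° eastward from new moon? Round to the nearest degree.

From f = (1 − cos θ)/2: cos θ = 1 − 2×0.81 = -0.620; arccos → 128.3°.
Waxing ⇒ before full, so θ = 128.3°.

128°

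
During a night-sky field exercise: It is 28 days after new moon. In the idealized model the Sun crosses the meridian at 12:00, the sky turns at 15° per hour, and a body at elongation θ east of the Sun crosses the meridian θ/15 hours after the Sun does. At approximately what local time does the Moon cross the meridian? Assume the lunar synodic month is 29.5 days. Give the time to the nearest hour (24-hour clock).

The Moon has covered 28/29.5 of its cycle, so θ ≈ 360° × 28/29.5 = 341.7°.
The Moon trails the Sun by θ/15 = 341.7/15 ≈ 22.78 hours.
12:00 + 22.78 h ≈ 10:47 → 11:00 to the nearest hour.

11:00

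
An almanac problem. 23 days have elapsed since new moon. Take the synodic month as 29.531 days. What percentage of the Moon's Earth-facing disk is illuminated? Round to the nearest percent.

41%

Phase angle: θ = 360°·(23 d)/(29.531 d) = 280.4°.
With cos θ = 0.180, the lit fraction is (1 − 0.180)/2 ≈ 0.410, so 41%.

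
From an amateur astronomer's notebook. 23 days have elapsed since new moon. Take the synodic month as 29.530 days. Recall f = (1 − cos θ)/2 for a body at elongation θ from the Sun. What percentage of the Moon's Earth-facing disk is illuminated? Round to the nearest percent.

41%

The Moon has covered 23/29.530 of its cycle, so θ ≈ 360° × 23/29.530 = 280.4°.
Illuminated fraction = (1 − cos 280.4°)/2 = (1 − 0.180)/2 ≈ 0.410, so 41%.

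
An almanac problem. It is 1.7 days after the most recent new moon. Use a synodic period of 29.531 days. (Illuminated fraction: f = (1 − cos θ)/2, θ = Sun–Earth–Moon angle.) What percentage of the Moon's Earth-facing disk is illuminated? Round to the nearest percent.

3%

The Moon has covered 1.7/29.531 of its cycle, so θ ≈ 360° × 1.7/29.531 = 20.7°.
cos 20.7° = 0.935, so f = (1 − 0.935)/2 = 0.032, so 3%.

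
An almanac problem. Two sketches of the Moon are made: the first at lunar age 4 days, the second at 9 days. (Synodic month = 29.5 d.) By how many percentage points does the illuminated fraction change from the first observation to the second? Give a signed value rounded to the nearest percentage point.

θ₁ = 360° × 4/29.5 = 48.8°, f₁ = (1 − cos θ₁)/2 = 0.171.
θ₂ = 360° × 9/29.5 = 109.8°, f₂ = (1 − cos θ₂)/2 = 0.670.
Change = f₂ − f₁ = +0.499 → +50 percentage points.

+50 percentage points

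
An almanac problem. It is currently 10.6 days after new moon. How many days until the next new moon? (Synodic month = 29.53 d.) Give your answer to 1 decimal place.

One full lunation from the last new moon is 29.53 d; remaining = 29.53 − 10.6 = 18.930 d.

18.9 days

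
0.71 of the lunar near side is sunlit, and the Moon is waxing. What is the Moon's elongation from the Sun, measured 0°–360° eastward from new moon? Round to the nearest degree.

115°

cos θ = 1 − 2f = -0.420, giving a principal value of 114.8°.
Before full moon the principal value applies: θ = 114.8°.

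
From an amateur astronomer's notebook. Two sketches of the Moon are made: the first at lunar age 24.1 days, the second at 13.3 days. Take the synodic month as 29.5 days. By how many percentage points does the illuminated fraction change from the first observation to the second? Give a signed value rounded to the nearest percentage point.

+68 percentage points

First observation: θ = 360°·24.1/29.5 = 294.1°, so f = 0.296.
Second observation: θ = 162.3°, f = 0.976.
Δf = 0.976 − 0.296 = +0.681, i.e. +68 pp.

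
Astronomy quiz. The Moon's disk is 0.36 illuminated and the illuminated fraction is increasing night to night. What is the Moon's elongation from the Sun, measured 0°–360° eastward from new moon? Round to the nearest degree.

74°

Invert f = (1 − cos θ)/2 to get cos θ = 1 − 2(0.36) = 0.280, hence θ₀ = arccos 0.280 = 73.7°.
Waxing ⇒ before full, so θ = 73.7°.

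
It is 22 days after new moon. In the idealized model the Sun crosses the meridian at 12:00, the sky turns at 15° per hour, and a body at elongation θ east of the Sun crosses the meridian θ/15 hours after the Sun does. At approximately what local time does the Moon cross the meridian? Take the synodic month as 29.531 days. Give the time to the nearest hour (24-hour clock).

06:00

Elongation θ = 360° × 22/29.531 ≈ 268.2°.
The Moon trails the Sun by θ/15 = 268.2/15 ≈ 17.88 hours.
12:00 + 17.88 h ≈ 05:53 → 06:00 to the nearest hour.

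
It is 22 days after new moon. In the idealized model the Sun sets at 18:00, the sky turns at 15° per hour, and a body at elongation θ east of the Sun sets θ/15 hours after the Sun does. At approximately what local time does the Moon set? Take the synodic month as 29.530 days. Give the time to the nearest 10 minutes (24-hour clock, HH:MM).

11:50

Phase angle: θ = 360°·(22 d)/(29.530 d) = 268.2°.
The Moon trails the Sun by θ/15 = 268.2/15 ≈ 17.88 hours.
18:00 + 17.880 h ≈ 11:53 → 11:50 to the nearest ten minutes.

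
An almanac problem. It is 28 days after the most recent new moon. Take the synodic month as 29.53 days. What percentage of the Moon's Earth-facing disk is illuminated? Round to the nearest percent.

3%

Elongation θ = 360° × 28/29.53 ≈ 341.3°.
cos 341.3° = 0.947, so f = (1 − 0.947)/2 = 0.026, so 3%.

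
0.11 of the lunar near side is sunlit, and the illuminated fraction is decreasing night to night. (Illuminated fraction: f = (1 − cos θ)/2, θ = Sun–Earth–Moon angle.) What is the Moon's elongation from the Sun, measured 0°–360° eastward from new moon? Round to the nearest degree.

cos θ = 1 − 2f = 0.780, giving a principal value of 38.7°.
Since the Moon is past full (waning), take the reflex angle: θ = 360° − 38.7° = 321.3°.

321°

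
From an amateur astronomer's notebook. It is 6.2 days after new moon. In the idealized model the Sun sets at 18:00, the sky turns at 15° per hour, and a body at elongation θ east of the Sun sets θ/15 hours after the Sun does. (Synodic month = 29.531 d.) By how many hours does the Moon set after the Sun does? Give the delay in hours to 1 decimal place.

Elongation θ = 360° × 6.2/29.531 ≈ 75.6°.
Delay after the Sun = 75.6° / (15°/h) ≈ 5.04 h.
So the Moon sets 5.04 h after the Sun.

5.0 h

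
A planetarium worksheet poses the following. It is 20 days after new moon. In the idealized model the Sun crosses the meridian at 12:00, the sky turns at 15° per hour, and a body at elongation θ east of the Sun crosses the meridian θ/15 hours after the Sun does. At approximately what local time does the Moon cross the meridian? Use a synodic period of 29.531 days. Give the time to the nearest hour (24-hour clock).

The Moon has covered 20/29.531 of its cycle, so θ ≈ 360° × 20/29.531 = 243.8°.
At 15° of sky rotation per hour, 243.8° corresponds to a 16.25 h lag.
12:00 + 16.25 h ≈ 04:15 → 04:00 to the nearest hour.

04:00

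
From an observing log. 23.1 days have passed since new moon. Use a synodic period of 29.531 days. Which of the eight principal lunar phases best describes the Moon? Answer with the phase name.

θ ≈ 360° × 23.1/29.531 = 282°, which falls in the last quarter sector.

last quarter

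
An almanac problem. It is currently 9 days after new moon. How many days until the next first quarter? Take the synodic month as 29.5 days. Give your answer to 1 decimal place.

First quarter occurs at elongation 90°, i.e. at age 29.5 × 90/360 = 7.375 d.
This lunation's first quarter (7.375 d) has passed, so add one period: 36.875 − 9 = 27.875 days.

27.9 days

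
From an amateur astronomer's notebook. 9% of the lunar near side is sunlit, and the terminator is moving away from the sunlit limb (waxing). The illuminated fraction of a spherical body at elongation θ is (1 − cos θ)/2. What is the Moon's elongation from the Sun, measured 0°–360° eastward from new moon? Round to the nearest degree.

35°

cos θ = 1 − 2f = 0.820, giving a principal value of 34.9°.
The Moon is waxing (0°–180°), so θ = 34.9° directly.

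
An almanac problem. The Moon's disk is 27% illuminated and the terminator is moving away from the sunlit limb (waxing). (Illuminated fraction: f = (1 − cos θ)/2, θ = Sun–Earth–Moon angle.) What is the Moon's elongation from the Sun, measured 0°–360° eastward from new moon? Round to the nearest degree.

From f = (1 − cos θ)/2: cos θ = 1 − 2×0.27 = 0.460; arccos → 62.6°.
The Moon is waxing (0°–180°), so θ = 62.6° directly.

63°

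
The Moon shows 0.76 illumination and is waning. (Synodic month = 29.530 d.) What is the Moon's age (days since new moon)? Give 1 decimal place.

From f = (1 − cos θ)/2: cos θ = 1 − 2×0.76 = -0.520; arccos → 121.3°.
A waning Moon lies in 180°–360°, so θ = 360° − 121.3° = 238.7°.
That fraction of the synodic month is 238.7/360 × 29.530 d ≈ 19.58 d.

19.6 days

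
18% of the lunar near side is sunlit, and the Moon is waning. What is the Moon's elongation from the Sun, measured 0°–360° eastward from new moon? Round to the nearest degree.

cos θ = 1 − 2f = 0.640, giving a principal value of 50.2°.
A waning Moon lies in 180°–360°, so θ = 360° − 50.2° = 309.8°.

310°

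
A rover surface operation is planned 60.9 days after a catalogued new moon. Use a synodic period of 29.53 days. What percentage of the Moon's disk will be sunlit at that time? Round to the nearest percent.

Reduce mod P: 60.9 − 2×29.53 = 1.84 d into the current lunation.
The Moon has covered 1.84/29.53 of its cycle, so θ ≈ 360° × 1.84/29.53 = 22.4°.
Illuminated fraction = (1 − cos 22.4°)/2 = (1 − 0.924)/2 ≈ 0.038, so 4%.

4%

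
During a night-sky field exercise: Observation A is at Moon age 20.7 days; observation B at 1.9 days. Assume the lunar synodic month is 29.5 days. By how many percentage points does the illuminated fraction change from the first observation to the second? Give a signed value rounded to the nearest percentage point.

-61 percentage points

First observation: θ = 360°·20.7/29.5 = 252.6°, so f = 0.649.
Second observation: θ = 23.2°, f = 0.040.
Δf = 0.040 − 0.649 = -0.609, i.e. -61 pp.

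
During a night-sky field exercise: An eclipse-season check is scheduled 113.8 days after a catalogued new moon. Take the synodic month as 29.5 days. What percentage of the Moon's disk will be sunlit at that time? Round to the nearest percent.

113.8/29.5 = 3.858 lunations, so 3 complete cycles and 25.30 d into the next.
Elongation θ = 360° × 25.30/29.5 ≈ 308.7°.
Illuminated fraction = (1 − cos 308.7°)/2 = (1 − 0.626)/2 ≈ 0.187, so 19%.

19%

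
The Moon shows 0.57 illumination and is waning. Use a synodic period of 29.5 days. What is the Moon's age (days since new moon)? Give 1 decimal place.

21.5 days

Invert f = (1 − cos θ)/2 to get cos θ = 1 − 2(0.57) = -0.140, hence θ₀ = arccos -0.140 = 98.0°.
Since the Moon is past full (waning), take the reflex angle: θ = 360° − 98.0° = 262.0°.
Age = 29.5 × 262.0°/360° ≈ 21.47 days.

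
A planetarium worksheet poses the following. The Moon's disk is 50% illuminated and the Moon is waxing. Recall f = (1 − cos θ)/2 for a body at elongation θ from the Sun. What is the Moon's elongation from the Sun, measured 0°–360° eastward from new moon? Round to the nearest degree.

cos θ = 1 − 2f = 0.000, giving a principal value of 90.0°.
Before full moon the principal value applies: θ = 90.0°.

90°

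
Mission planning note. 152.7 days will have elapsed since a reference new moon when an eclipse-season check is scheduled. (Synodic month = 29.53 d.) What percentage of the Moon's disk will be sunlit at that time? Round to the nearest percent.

26%

Reduce mod P: 152.7 − 5×29.53 = 5.05 d into the current lunation.
The Moon has covered 5.05/29.53 of its cycle, so θ ≈ 360° × 5.05/29.53 = 61.6°.
cos 61.6° = 0.476, so f = (1 − 0.476)/2 = 0.262, so 26%.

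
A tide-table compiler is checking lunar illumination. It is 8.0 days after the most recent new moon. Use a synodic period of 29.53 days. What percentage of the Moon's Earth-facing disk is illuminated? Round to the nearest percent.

57%

The Moon has covered 8.0/29.53 of its cycle, so θ ≈ 360° × 8.0/29.53 = 97.5°.
With cos θ = (-0.131), the lit fraction is (1 − (-0.131))/2 ≈ 0.566, so 57%.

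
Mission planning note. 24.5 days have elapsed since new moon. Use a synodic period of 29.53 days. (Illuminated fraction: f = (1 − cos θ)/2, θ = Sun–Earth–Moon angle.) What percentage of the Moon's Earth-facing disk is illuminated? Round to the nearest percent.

26%

Elongation θ = 360° × 24.5/29.53 ≈ 298.7°.
Illuminated fraction = (1 − cos 298.7°)/2 = (1 − 0.480)/2 ≈ 0.260, so 26%.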